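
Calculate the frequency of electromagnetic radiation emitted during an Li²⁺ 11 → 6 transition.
5.78e+14 Hz

First, find the transition energy:
E_11 = -13.6057 × 3² / 11² = -1.01199 eV
E_6 = -13.6057 × 3² / 6² = -3.40143 eV
|ΔE| = |E_6 - E_11| = 2.38944 eV

Convert to Joules: E = 2.38944 eV × (1.602177 × 10⁻¹⁹ J/eV) = 3.8283e-19 J

Using E = hf:
f = E/h = 3.8283e-19 J / (6.62607 × 10⁻³⁴ J·s)
f = 5.78e+14 Hz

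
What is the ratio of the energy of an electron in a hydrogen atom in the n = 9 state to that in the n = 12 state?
1.77778

Using E_n = -13.6057 Z² / n² eV with Z = 1:

E_9 = -13.6057 / 9² = -13.6057 / 81 = -0.16797160494 eV
E_12 = -13.6057 / 12² = -13.6057 / 144 = -0.09448402778 eV

The ratio is:
E_9/E_12 = (-0.16797160494) / (-0.09448402778)
E_9/E_12 = (-13.6057/81) / (-13.6057/144)
E_9/E_12 = 144/81
E_9/E_12 = 1.77778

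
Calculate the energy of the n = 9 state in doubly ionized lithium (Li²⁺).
-1.5117 eV

For hydrogen-like ions, the energy levels scale with Z²:
E_n = -13.6057 Z² / n² eV

For Li²⁺ (Z = 3) at n = 9:
E_9 = -13.6057 × 3² / 9²
E_9 = -13.6057 × 9 / 81
E_9 = -122.4513 / 81
E_9 = -1.5117 eV

The energy is 9 times more negative than hydrogen at the same n due to the stronger nuclear charge.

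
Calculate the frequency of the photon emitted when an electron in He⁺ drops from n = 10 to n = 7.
1.370e+14 Hz

First, find the transition energy:
E_10 = -13.6057 × 2² / 10² = -0.5442280 eV
E_7 = -13.6057 × 2² / 7² = -1.1106694 eV
|ΔE| = |E_7 - E_10| = 0.5664414 eV

Convert to Joules: E = 0.5664414 eV × (1.602177 × 10⁻¹⁹ J/eV) = 9.07539e-20 J

Using E = hf:
f = E/h = 9.07539e-20 J / (6.62607 × 10⁻³⁴ J·s)
f = 1.370e+14 Hz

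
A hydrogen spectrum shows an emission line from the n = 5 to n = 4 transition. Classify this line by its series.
Brackett series

The spectral series in hydrogen are named based on the final (lower) energy level:
- Lyman series: n_final = 1 (ultraviolet)
- Balmer series: n_final = 2 (visible/near-UV)
- Paschen series: n_final = 3 (infrared)
- Brackett series: n_final = 4 (infrared)
- Pfund series: n_final = 5 (far infrared)

Since this transition ends at n = 4, it belongs to the Brackett series.

For reference, this 5 → 4 line has photon energy
ΔE = 13.6057 eV × (1/4² - 1/5²) = 0.3061282500 eV,
corresponding to wavelength λ = hc/ΔE = 1239.84 eV·nm / 0.3061282500 eV = 4050.0673 nm in the infrared region.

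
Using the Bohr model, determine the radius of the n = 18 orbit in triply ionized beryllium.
4.2863 nm (or 42.8633 Å)

The Bohr radius formula is:
r_n = n² a₀ / Z

where a₀ = 0.0529177 nm is the Bohr radius.

For Be³⁺ (Z = 4) at n = 18:
r_18 = 18² × 0.0529177 nm / 4
r_18 = 324 × 0.0529177 nm / 4
r_18 = 17.14533 nm / 4
r_18 = 4.2863 nm

The electron orbits at approximately 4.2863 nm from the nucleus.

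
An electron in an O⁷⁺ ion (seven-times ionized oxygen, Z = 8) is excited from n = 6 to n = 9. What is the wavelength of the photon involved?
92.266 nm

First, find the transition energy using E_n = -13.6057 Z² / n² eV:
E_6 = -13.6057 × 8² / 6² = -24.18791 eV
E_9 = -13.6057 × 8² / 9² = -10.75018 eV

Photon energy: |ΔE| = |E_9 - E_6| = 13.43773 eV

Convert to wavelength using E = hc/λ with hc = 1239.84 eV·nm:
λ = hc/E = 1239.84 eV·nm / 13.43773 eV
λ = 92.266 nm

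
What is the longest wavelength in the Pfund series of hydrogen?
7455.806 nm

The longest wavelength corresponds to the smallest energy transition in the series.
The Pfund series has all transitions ending at n_f = 5.

For H, the first line (α-line) is the jump from n = 6 to n = 5:
E_6 = -13.6057 / 6² = -0.377936111 eV
E_5 = -13.6057 / 5² = -0.544228000 eV
ΔE = E_6 - E_5 = 0.166291889 eV

λ = hc/E = 1239.84 eV·nm / 0.166291889 eV
λ = 7455.806 nm

This is the α-line of the Pfund series in H.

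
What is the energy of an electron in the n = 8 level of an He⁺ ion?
-0.8504 eV

For hydrogen-like ions, the energy levels scale with Z²:
E_n = -13.6057 Z² / n² eV

For He⁺ (Z = 2) at n = 8:
E_8 = -13.6057 × 2² / 8²
E_8 = -13.6057 × 4 / 64
E_8 = -54.4228 / 64
E_8 = -0.8504 eV

The energy is 4 times more negative than hydrogen at the same n due to the stronger nuclear charge.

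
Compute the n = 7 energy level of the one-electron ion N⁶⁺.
-13.61 eV

For hydrogen-like ions, the energy levels scale with Z²:
E_n = -13.6057 Z² / n² eV

For N⁶⁺ (Z = 7) at n = 7:
E_7 = -13.6057 × 7² / 7²
E_7 = -13.6057 × 49 / 49
E_7 = -666.6793 / 49
E_7 = -13.61 eV

The energy is 49 times more negative than hydrogen at the same n due to the stronger nuclear charge.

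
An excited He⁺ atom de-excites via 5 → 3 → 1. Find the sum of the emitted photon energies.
52.24589 eV

The energy levels of He⁺ are E_n = -13.6057 × 2² / n² eV.

First transition (5 → 3):
ΔE₁ = |E_3 - E_5|
ΔE₁ = |-6.04697777778 - (-2.17691200000)| = 3.87006578 eV

Second transition (3 → 1):
ΔE₂ = |E_1 - E_3|
ΔE₂ = |-54.42280000000 - (-6.04697777778)| = 48.37582222 eV

Total energy released:
E_total = ΔE₁ + ΔE₂ = 3.87006578 + 48.37582222 = 52.24589 eV

Note: This equals the direct transition 5 → 1: 52.24589 eV ✓
Energy is conserved regardless of the path taken.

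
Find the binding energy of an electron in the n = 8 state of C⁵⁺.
7.653206 eV

The ionization energy is the energy needed to remove the electron completely (n → ∞).

For a hydrogen-like ion with Z = 6, E_n = -13.6057 Z² / n² eV.

At n = 8: E_8 = -13.6057 × 6² / 8² = -7.653206250 eV
At n = ∞: E_∞ = 0 eV

Ionization energy = E_∞ - E_8 = 0 - (-7.653206250) = 7.653206250 eV
Ionization energy ≈ 7.653206 eV

This is also called the binding energy of the electron in state n = 8.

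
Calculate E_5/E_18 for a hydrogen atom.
12.960000

Using E_n = -13.6057 Z² / n² eV with Z = 1:

E_5 = -13.6057 / 5² = -13.6057 / 25 = -0.544228000000 eV
E_18 = -13.6057 / 18² = -13.6057 / 324 = -0.041992901235 eV

The ratio is:
E_5/E_18 = (-0.544228000000) / (-0.041992901235)
E_5/E_18 = (-13.6057/25) / (-13.6057/324)
E_5/E_18 = 324/25
E_5/E_18 = 12.960000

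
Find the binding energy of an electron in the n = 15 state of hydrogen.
0.060 eV

The ionization energy is the energy needed to remove the electron completely (n → ∞).

For hydrogen, E_n = -13.6057 eV / n².

At n = 15: E_15 = -13.6057 / 15² = -0.060470 eV
At n = ∞: E_∞ = 0 eV

Ionization energy = E_∞ - E_15 = 0 - (-0.060470) = 0.060470 eV
Ionization energy ≈ 0.060 eV

This is also called the binding energy of the electron in state n = 15.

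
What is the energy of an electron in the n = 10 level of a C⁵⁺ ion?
-4.90 eV

For hydrogen-like ions, the energy levels scale with Z²:
E_n = -13.6057 Z² / n² eV

For C⁵⁺ (Z = 6) at n = 10:
E_10 = -13.6057 × 6² / 10²
E_10 = -13.6057 × 36 / 100
E_10 = -489.8052 / 100
E_10 = -4.90 eV

The energy is 36 times more negative than hydrogen at the same n due to the stronger nuclear charge.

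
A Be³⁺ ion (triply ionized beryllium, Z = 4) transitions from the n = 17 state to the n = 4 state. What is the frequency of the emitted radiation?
3.1077e+15 Hz

First, find the transition energy:
E_17 = -13.6057 × 4² / 17² = -0.753257 eV
E_4 = -13.6057 × 4² / 4² = -13.605700 eV
|ΔE| = |E_4 - E_17| = 12.852443 eV

Convert to Joules: E = 12.852443 eV × (1.602177 × 10⁻¹⁹ J/eV) = 2.059189e-18 J

Using E = hf:
f = E/h = 2.059189e-18 J / (6.62607 × 10⁻³⁴ J·s)
f = 3.1077e+15 Hz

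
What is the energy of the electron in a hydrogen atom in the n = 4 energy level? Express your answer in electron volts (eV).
-0.8504 eV

The energy levels of a hydrogen-like atom are given by:
E_n = -13.6057 eV / n²

For n = 4:
E_4 = -13.6057 eV / 4²
E_4 = -13.6057 eV / 16
E_4 = -0.8504 eV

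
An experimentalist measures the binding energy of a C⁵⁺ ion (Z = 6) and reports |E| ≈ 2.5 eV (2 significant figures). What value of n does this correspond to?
n = 14

The exact energy levels follow E_n = -13.6057 Z² / n² eV with Z = 6.

The measured value (-2.5 eV) is reported to only 2 significant figures, so we must test candidate n values and see which one matches to that precision.

Candidate energies:
  n = 12:  E = -13.6057 × 6² / 12² = -3.40143 eV
  n = 13:  E = -13.6057 × 6² / 13² = -2.89826 eV
  n = 14:  E = -13.6057 × 6² / 14² = -2.49901 eV  ← matches
  n = 15:  E = -13.6057 × 6² / 15² = -2.17691 eV
  n = 16:  E = -13.6057 × 6² / 16² = -1.91330 eV

Checking against the measurement of -2.5 eV (2 sig figs), only n = 14 agrees:
E_14 = -2.49901 eV, which rounds to -2.5 eV ✓

Therefore n = 14.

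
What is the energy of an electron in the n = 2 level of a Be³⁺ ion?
-54.42280 eV

For hydrogen-like ions, the energy levels scale with Z²:
E_n = -13.6057 Z² / n² eV

For Be³⁺ (Z = 4) at n = 2:
E_2 = -13.6057 × 4² / 2²
E_2 = -13.6057 × 16 / 4
E_2 = -217.6912 / 4
E_2 = -54.42280 eV

The energy is 16 times more negative than hydrogen at the same n due to the stronger nuclear charge.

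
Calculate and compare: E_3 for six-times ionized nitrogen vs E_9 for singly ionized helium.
N⁶⁺ at n = 3 (E = -74.075478 eV)

Using E_n = -13.6057 Z² / n² eV:

N⁶⁺ (Z = 7) at n = 3:
E = -13.6057 × 7² / 3² = -13.6057 × 49 / 9 = -74.075477778 eV

He⁺ (Z = 2) at n = 9:
E = -13.6057 × 2² / 9² = -13.6057 × 4 / 81 = -0.671886420 eV

Since -74.075477778 eV < -0.671886420 eV,
N⁶⁺ at n = 3 is more tightly bound (requires more energy to ionize).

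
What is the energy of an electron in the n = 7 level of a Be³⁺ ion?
-4.4427 eV

For hydrogen-like ions, the energy levels scale with Z²:
E_n = -13.6057 Z² / n² eV

For Be³⁺ (Z = 4) at n = 7:
E_7 = -13.6057 × 4² / 7²
E_7 = -13.6057 × 16 / 49
E_7 = -217.6912 / 49
E_7 = -4.4427 eV

The energy is 16 times more negative than hydrogen at the same n due to the stronger nuclear charge.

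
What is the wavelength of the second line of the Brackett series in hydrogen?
2624.44 nm

The lines of a series are numbered from the longest wavelength (smallest ΔE) outward; the second line is the transition from n = n_f + 2 to n_f.
The Brackett series has all transitions ending at n_f = 4.

For H, the second line (β-line) is the jump from n = 6 to n = 4:
E_6 = -13.6057 / 6² = -0.37793611 eV
E_4 = -13.6057 / 4² = -0.85035625 eV
ΔE = E_6 - E_4 = 0.47242014 eV

λ = hc/E = 1239.84 eV·nm / 0.47242014 eV
λ = 2624.44 nm

This is the β-line of the Brackett series in H.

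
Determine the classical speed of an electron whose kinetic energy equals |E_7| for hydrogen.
3.13e+05 m/s (or 0.104248% of c)

The binding energy at n = 7 for hydrogen is:
E_7 = -13.6057/7² = -0.27766735 eV
|E_7| = 0.27766735 eV

Convert to Joules:
KE = 0.27766735 eV × (1.602177 × 10⁻¹⁹ J/eV) = 4.4487e-20 J

Using KE = ½mv²:
v = √(2·KE/m_e)
v = √(2 × 4.4487e-20 J / 9.10938 × 10⁻³¹ kg)
v = 3.13e+05 m/s

This is approximately 0.104248% the speed of light.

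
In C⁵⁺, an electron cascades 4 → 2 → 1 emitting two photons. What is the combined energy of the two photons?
459.19238 eV

The energy levels of C⁵⁺ are E_n = -13.6057 × 6² / n² eV.

First transition (4 → 2):
ΔE₁ = |E_2 - E_4|
ΔE₁ = |-122.45130000000 - (-30.61282500000)| = 91.83847500 eV

Second transition (2 → 1):
ΔE₂ = |E_1 - E_2|
ΔE₂ = |-489.80520000000 - (-122.45130000000)| = 367.35390000 eV

Total energy released:
E_total = ΔE₁ + ΔE₂ = 91.83847500 + 367.35390000 = 459.19238 eV

Note: This equals the direct transition 4 → 1: 459.19238 eV ✓
Energy is conserved regardless of the path taken.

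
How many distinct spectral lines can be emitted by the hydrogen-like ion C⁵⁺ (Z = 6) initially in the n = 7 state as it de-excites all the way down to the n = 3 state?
10

The electron can occupy levels n = 3, 4, ..., 7 during de-excitation — that is m = 7 - 3 + 1 = 5 distinct levels.

The number of distinct spectral lines equals the number of ways to choose 2 of these m levels (each pair gives one possible emission transition):

Number of lines = m(m-1)/2 = 5×4/2 = 10

These correspond to all possible transitions between the 5 levels:
7 → 6, 7 → 5, 7 → 4, 7 → 3, 6 → 5, 6 → 4, 6 → 3, 5 → 4...

Each transition produces a photon with a unique energy (and thus wavelength). This count does not depend on Z.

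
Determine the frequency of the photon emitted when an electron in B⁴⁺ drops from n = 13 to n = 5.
2.80318e+15 Hz

First, find the transition energy:
E_13 = -13.6057 × 5² / 13² = -2.0126775 eV
E_5 = -13.6057 × 5² / 5² = -13.6057000 eV
|ΔE| = |E_5 - E_13| = 11.5930225 eV

Convert to Joules: E = 11.5930225 eV × (1.602177 × 10⁻¹⁹ J/eV) = 1.8574074e-18 J

Using E = hf:
f = E/h = 1.8574074e-18 J / (6.62607 × 10⁻³⁴ J·s)
f = 2.80318e+15 Hz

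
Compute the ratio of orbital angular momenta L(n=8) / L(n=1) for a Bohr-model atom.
8.000000

In the Bohr model, L_n = nℏ, so the ratio is purely the ratio of quantum numbers:

L_8/L_1 = 8ℏ / 1ℏ = 8/1 = 8.000000

The angular momentum scales linearly with n.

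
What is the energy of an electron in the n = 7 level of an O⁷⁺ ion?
-17.7707 eV

For hydrogen-like ions, the energy levels scale with Z²:
E_n = -13.6057 Z² / n² eV

For O⁷⁺ (Z = 8) at n = 7:
E_7 = -13.6057 × 8² / 7²
E_7 = -13.6057 × 64 / 49
E_7 = -870.7648 / 49
E_7 = -17.7707 eV

The energy is 64 times more negative than hydrogen at the same n due to the stronger nuclear charge.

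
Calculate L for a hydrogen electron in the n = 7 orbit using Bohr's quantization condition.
7.38e-34 J·s (or 7ℏ)

In the Bohr model, angular momentum is quantized:
L = nℏ

where ℏ = h/(2π) = 1.0546e-34 J·s

For n = 7:
L = 7 × 1.0546e-34 J·s
L = 7.38e-34 J·s

This can also be written as L = 7ℏ.
The angular momentum is an integer multiple of the reduced Planck constant.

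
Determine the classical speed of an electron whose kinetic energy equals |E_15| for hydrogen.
1.4585e+05 m/s (or 0.04865% of c)

The binding energy at n = 15 for hydrogen is:
E_15 = -13.6057/15² = -0.060469778 eV
|E_15| = 0.060469778 eV

Convert to Joules:
KE = 0.060469778 eV × (1.602177 × 10⁻¹⁹ J/eV) = 9.688329e-21 J

Using KE = ½mv²:
v = √(2·KE/m_e)
v = √(2 × 9.688329e-21 J / 9.10938 × 10⁻³¹ kg)
v = 1.4585e+05 m/s

This is approximately 0.04865% the speed of light.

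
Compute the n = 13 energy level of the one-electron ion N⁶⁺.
-3.94485 eV

For hydrogen-like ions, the energy levels scale with Z²:
E_n = -13.6057 Z² / n² eV

For N⁶⁺ (Z = 7) at n = 13:
E_13 = -13.6057 × 7² / 13²
E_13 = -13.6057 × 49 / 169
E_13 = -666.6793 / 169
E_13 = -3.94485 eV

The energy is 49 times more negative than hydrogen at the same n due to the stronger nuclear charge.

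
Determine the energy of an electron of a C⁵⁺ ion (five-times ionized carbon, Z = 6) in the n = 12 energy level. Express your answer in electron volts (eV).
-3.401 eV

The energy levels of a hydrogen-like atom are given by:
E_n = -13.6057 Z² / n² eV  (with Z = 6 for C⁵⁺)

For n = 12:
E_12 = -13.6057 × 6² / 12²
E_12 = -13.6057 × 36 / 144
E_12 = -3.401 eV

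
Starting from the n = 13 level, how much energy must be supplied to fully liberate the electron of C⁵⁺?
2.8983 eV

The ionization energy is the energy needed to remove the electron completely (n → ∞).

For a hydrogen-like ion with Z = 6, E_n = -13.6057 Z² / n² eV.

At n = 13: E_13 = -13.6057 × 6² / 13² = -2.8982556 eV
At n = ∞: E_∞ = 0 eV

Ionization energy = E_∞ - E_13 = 0 - (-2.8982556) = 2.8982556 eV
Ionization energy ≈ 2.8983 eV

This is also called the binding energy of the electron in state n = 13.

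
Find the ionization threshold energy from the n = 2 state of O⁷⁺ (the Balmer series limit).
217.69 eV

The series limit corresponds to the transition from n = ∞ to n = 2.
This is the highest energy (shortest wavelength) transition in the Balmer series.

E_∞ = 0 eV
E_2 = -13.6057 × 8² / 2² = -217.69 eV

Energy at series limit:
ΔE = E_∞ - E_2 = 0 - (-217.69) = 217.69 eV

This energy equals the ionization energy from the n = 2 state of O⁷⁺.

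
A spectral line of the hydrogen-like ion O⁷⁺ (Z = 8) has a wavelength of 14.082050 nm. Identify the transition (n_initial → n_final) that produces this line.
n = 10 → n = 3

First, find the photon energy from the wavelength (hc = 1239.84 eV·nm):
E = hc/λ = 1239.84 eV·nm / 14.082050 nm = 88.043999 eV

The energy levels of O⁷⁺ satisfy E_n = -13.6057 × 8² / n² eV, so an emission n_i → n_f releases
ΔE = 13.6057 × 8² × (1/n_f² − 1/n_i²) eV.

Setting ΔE equal to the photon energy:
1/n_f² − 1/n_i² = 88.043999 / (13.6057 × 8²) = 0.10111111

Since 1/n_i² must be positive, we need 1/n_f² > 0.10111111, i.e. n_f ≤ 3. For each allowed n_f, solve n_i = (1/n_f² − 0.10111111)^(−1/2) and check whether it is a whole number:
  n_f = 1: 1/n_i² = 1.00000000 − 0.10111111 = 0.89888889 → n_i = 1.055  (not an integer) ✗
  n_f = 2: 1/n_i² = 0.25000000 − 0.10111111 = 0.14888889 → n_i = 2.592  (not an integer) ✗
  n_f = 3: 1/n_i² = 0.11111111 − 0.10111111 = 0.01000000 → n_i = 10.000  → integer, n_i = 10 ✓

Only n_f = 3 gives an integer upper level, n_i = 10.

The transition is from n = 10 to n = 3 (emission).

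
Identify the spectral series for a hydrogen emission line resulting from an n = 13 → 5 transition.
Pfund series

The spectral series in hydrogen are named based on the final (lower) energy level:
- Lyman series: n_final = 1 (ultraviolet)
- Balmer series: n_final = 2 (visible/near-UV)
- Paschen series: n_final = 3 (infrared)
- Brackett series: n_final = 4 (infrared)
- Pfund series: n_final = 5 (far infrared)

Since this transition ends at n = 5, it belongs to the Pfund series.

For reference, this 13 → 5 line has photon energy
ΔE = 13.6057 eV × (1/5² - 1/13²) = 0.4637208994 eV,
corresponding to wavelength λ = hc/ΔE = 1239.84 eV·nm / 0.4637208994 eV = 2673.6772 nm in the far infrared region.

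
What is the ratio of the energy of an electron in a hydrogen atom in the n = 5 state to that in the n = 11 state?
4.84000

Using E_n = -13.6057 Z² / n² eV with Z = 1:

E_5 = -13.6057 / 5² = -13.6057 / 25 = -0.54422800000 eV
E_11 = -13.6057 / 11² = -13.6057 / 121 = -0.11244380165 eV

The ratio is:
E_5/E_11 = (-0.54422800000) / (-0.11244380165)
E_5/E_11 = (-13.6057/25) / (-13.6057/121)
E_5/E_11 = 121/25
E_5/E_11 = 4.84000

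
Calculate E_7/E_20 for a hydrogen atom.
8.1633

Using E_n = -13.6057 Z² / n² eV with Z = 1:

E_7 = -13.6057 / 7² = -13.6057 / 49 = -0.2776673469 eV
E_20 = -13.6057 / 20² = -13.6057 / 400 = -0.0340142500 eV

The ratio is:
E_7/E_20 = (-0.2776673469) / (-0.0340142500)
E_7/E_20 = (-13.6057/49) / (-13.6057/400)
E_7/E_20 = 400/49
E_7/E_20 = 8.1633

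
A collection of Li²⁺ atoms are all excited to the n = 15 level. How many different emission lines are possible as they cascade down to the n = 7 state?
36

The electron can occupy levels n = 7, 8, ..., 15 during de-excitation — that is m = 15 - 7 + 1 = 9 distinct levels.

The number of distinct spectral lines equals the number of ways to choose 2 of these m levels (each pair gives one possible emission transition):

Number of lines = m(m-1)/2 = 9×8/2 = 36

These correspond to all possible transitions between the 9 levels:
15 → 14, 15 → 13, 15 → 12, 15 → 11, 15 → 10, 15 → 9, 15 → 8, 15 → 7...

Each transition produces a photon with a unique energy (and thus wavelength). This count does not depend on Z.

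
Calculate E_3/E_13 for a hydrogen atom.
18.778

Using E_n = -13.6057 Z² / n² eV with Z = 1:

E_3 = -13.6057 / 3² = -13.6057 / 9 = -1.511744444 eV
E_13 = -13.6057 / 13² = -13.6057 / 169 = -0.080507101 eV

The ratio is:
E_3/E_13 = (-1.511744444) / (-0.080507101)
E_3/E_13 = (-13.6057/9) / (-13.6057/169)
E_3/E_13 = 169/9
E_3/E_13 = 18.778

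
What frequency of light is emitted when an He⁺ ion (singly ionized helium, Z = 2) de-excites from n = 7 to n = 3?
1.1936e+15 Hz

First, find the transition energy:
E_7 = -13.6057 × 2² / 7² = -1.1106694 eV
E_3 = -13.6057 × 2² / 3² = -6.0469778 eV
|ΔE| = |E_3 - E_7| = 4.9363084 eV

Convert to Joules: E = 4.9363084 eV × (1.602177 × 10⁻¹⁹ J/eV) = 7.908840e-19 J

Using E = hf:
f = E/h = 7.908840e-19 J / (6.62607 × 10⁻³⁴ J·s)
f = 1.1936e+15 Hz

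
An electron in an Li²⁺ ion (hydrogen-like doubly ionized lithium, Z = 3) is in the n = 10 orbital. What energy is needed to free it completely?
1.22 eV

The ionization energy is the energy needed to remove the electron completely (n → ∞).

For a hydrogen-like ion with Z = 3, E_n = -13.6057 Z² / n² eV.

At n = 10: E_10 = -13.6057 × 3² / 10² = -1.22451 eV
At n = ∞: E_∞ = 0 eV

Ionization energy = E_∞ - E_10 = 0 - (-1.22451) = 1.22451 eV
Ionization energy ≈ 1.22 eV

This is also called the binding energy of the electron in state n = 10.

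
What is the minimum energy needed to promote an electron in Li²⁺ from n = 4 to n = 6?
4.25178 eV

The energy levels of a hydrogen-like atom are E_n = -13.6057 Z² eV / n².

Energy at n = 4: E_4 = -13.6057 × 3² / 4² = -7.65320625 eV
Energy at n = 6: E_6 = -13.6057 × 3² / 6² = -3.40142500 eV

The excitation energy is the difference:
ΔE = E_6 - E_4
ΔE = -3.40142500 - (-7.65320625)
ΔE = 4.25178 eV

Since this is positive, energy must be absorbed (photon absorption).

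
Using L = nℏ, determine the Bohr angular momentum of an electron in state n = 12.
1.2655e-33 J·s (or 12ℏ)

In the Bohr model, angular momentum is quantized:
L = nℏ

where ℏ = h/(2π) = 1.054572e-34 J·s

For n = 12:
L = 12 × 1.054572e-34 J·s
L = 1.2655e-33 J·s

This can also be written as L = 12ℏ.
The angular momentum is an integer multiple of the reduced Planck constant.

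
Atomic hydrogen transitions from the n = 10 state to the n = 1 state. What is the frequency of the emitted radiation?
3.25695e+15 Hz

First, find the transition energy:
E_10 = -13.6057 / 10² = -0.13605700 eV
E_1 = -13.6057 / 1² = -13.60570000 eV
|ΔE| = |E_1 - E_10| = 13.46964300 eV

Convert to Joules: E = 13.46964300 eV × (1.602177 × 10⁻¹⁹ J/eV) = 2.1580752e-18 J

Using E = hf:
f = E/h = 2.1580752e-18 J / (6.62607 × 10⁻³⁴ J·s)
f = 3.25695e+15 Hz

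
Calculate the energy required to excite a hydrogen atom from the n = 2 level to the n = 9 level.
3.23345 eV

The energy levels of a hydrogen-like atom are E_n = -13.6057 eV / n².

Energy at n = 2: E_2 = -13.6057 / 2² = -3.40142500 eV
Energy at n = 9: E_9 = -13.6057 / 9² = -0.16797160 eV

The excitation energy is the difference:
ΔE = E_9 - E_2
ΔE = -0.16797160 - (-3.40142500)
ΔE = 3.23345 eV

Since this is positive, energy must be absorbed (photon absorption).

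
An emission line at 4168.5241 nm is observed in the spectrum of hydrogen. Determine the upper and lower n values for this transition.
n = 13 → n = 6

First, find the photon energy from the wavelength (hc = 1239.84 eV·nm):
E = hc/λ = 1239.84 eV·nm / 4168.5241 nm = 0.29742901 eV

The energy levels of hydrogen satisfy E_n = -13.6057 / n² eV, so an emission n_i → n_f releases
ΔE = 13.6057 × (1/n_f² − 1/n_i²) eV.

Setting ΔE equal to the photon energy:
1/n_f² − 1/n_i² = 0.29742901 / 13.6057 = 0.021860618

Since 1/n_i² must be positive, we need 1/n_f² > 0.021860618, i.e. n_f ≤ 6. For each allowed n_f, solve n_i = (1/n_f² − 0.021860618)^(−1/2) and check whether it is a whole number:
  n_f = 1: 1/n_i² = 1.000000000 − 0.021860618 = 0.978139382 → n_i = 1.011  (not an integer) ✗
  n_f = 2: 1/n_i² = 0.250000000 − 0.021860618 = 0.228139382 → n_i = 2.094  (not an integer) ✗
  n_f = 3: 1/n_i² = 0.111111111 − 0.021860618 = 0.089250493 → n_i = 3.347  (not an integer) ✗
  n_f = 4: 1/n_i² = 0.062500000 − 0.021860618 = 0.040639382 → n_i = 4.961  (not an integer) ✗
  n_f = 5: 1/n_i² = 0.040000000 − 0.021860618 = 0.018139382 → n_i = 7.425  (not an integer) ✗
  n_f = 6: 1/n_i² = 0.027777778 − 0.021860618 = 0.005917160 → n_i = 13.000  → integer, n_i = 13 ✓

Only n_f = 6 gives an integer upper level, n_i = 13.

The transition is from n = 13 to n = 6 (emission).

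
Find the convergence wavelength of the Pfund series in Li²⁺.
253.129203 nm

The series limit corresponds to the transition from n = ∞ to n = 5.
This is the highest energy (shortest wavelength) transition in the Pfund series.

E_∞ = 0 eV
E_5 = -13.6057 × 3² / 5² = -4.8980520000 eV

Energy at series limit:
ΔE = E_∞ - E_5 = 0 - (-4.8980520000) = 4.8980520000 eV
λ = hc/E = 1239.84 eV·nm / 4.8980520000 eV = 253.129203 nm

This energy equals the ionization energy from the n = 5 state of Li²⁺.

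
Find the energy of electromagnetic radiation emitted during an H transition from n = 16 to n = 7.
0.22 eV

The energy levels are E_n = -13.6057 eV / n².

Energy at n = 16: E_16 = -13.6057 / 16² = -0.05315 eV
Energy at n = 7: E_7 = -13.6057 / 7² = -0.27767 eV

For emission (electron falling to lower state), the photon energy is:
E_photon = E_16 - E_7 = |-0.05315 - (-0.27767)|
E_photon = 0.22 eV

This energy is carried away by the emitted photon.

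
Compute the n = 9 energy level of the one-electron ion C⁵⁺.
-6.046978 eV

For hydrogen-like ions, the energy levels scale with Z²:
E_n = -13.6057 Z² / n² eV

For C⁵⁺ (Z = 6) at n = 9:
E_9 = -13.6057 × 6² / 9²
E_9 = -13.6057 × 36 / 81
E_9 = -489.8052 / 81
E_9 = -6.046978 eV

The energy is 36 times more negative than hydrogen at the same n due to the stronger nuclear charge.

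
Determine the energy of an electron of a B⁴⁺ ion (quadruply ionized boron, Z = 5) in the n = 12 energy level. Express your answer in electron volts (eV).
-2.3621 eV

The energy levels of a hydrogen-like atom are given by:
E_n = -13.6057 Z² / n² eV  (with Z = 5 for B⁴⁺)

For n = 12:
E_12 = -13.6057 × 5² / 12²
E_12 = -13.6057 × 25 / 144
E_12 = -2.3621 eV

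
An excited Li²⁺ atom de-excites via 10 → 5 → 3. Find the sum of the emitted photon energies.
12.381 eV

The energy levels of Li²⁺ are E_n = -13.6057 × 3² / n² eV.

First transition (10 → 5):
ΔE₁ = |E_5 - E_10|
ΔE₁ = |-4.898052000 - (-1.224513000)| = 3.673539 eV

Second transition (5 → 3):
ΔE₂ = |E_3 - E_5|
ΔE₂ = |-13.605700000 - (-4.898052000)| = 8.707648 eV

Total energy released:
E_total = ΔE₁ + ΔE₂ = 3.673539 + 8.707648 = 12.381 eV

Note: This equals the direct transition 10 → 3: 12.381 eV ✓
Energy is conserved regardless of the path taken.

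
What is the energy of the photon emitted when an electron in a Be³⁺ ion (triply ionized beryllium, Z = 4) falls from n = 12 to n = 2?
52.911056 eV

The energy levels are E_n = -13.6057 Z² eV / n².

Energy at n = 12: E_12 = -13.6057 × 4² / 12² = -1.511744444 eV
Energy at n = 2: E_2 = -13.6057 × 4² / 2² = -54.422800000 eV

For emission (electron falling to lower state), the photon energy is:
E_photon = E_12 - E_2 = |-1.511744444 - (-54.422800000)|
E_photon = 52.911056 eV

This energy is carried away by the emitted photon.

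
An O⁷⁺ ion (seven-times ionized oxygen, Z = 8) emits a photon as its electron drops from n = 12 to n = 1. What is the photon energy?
864.717822 eV

The energy levels are E_n = -13.6057 Z² eV / n².

Energy at n = 12: E_12 = -13.6057 × 8² / 12² = -6.046977778 eV
Energy at n = 1: E_1 = -13.6057 × 8² / 1² = -870.764800000 eV

For emission (electron falling to lower state), the photon energy is:
E_photon = E_12 - E_1 = |-6.046977778 - (-870.764800000)|
E_photon = 864.717822 eV

This energy is carried away by the emitted photon.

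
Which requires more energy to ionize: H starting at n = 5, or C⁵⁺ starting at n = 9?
C⁵⁺ at n = 9 (E = -6.04698 eV)

Using E_n = -13.6057 Z² / n² eV:

H (Z = 1) at n = 5:
E = -13.6057 × 1² / 5² = -13.6057 × 1 / 25 = -0.54422800 eV

C⁵⁺ (Z = 6) at n = 9:
E = -13.6057 × 6² / 9² = -13.6057 × 36 / 81 = -6.04697778 eV

Since -6.04697778 eV < -0.54422800 eV,
C⁵⁺ at n = 9 is more tightly bound (requires more energy to ionize).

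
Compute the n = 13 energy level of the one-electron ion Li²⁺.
-0.724564 eV

For hydrogen-like ions, the energy levels scale with Z²:
E_n = -13.6057 Z² / n² eV

For Li²⁺ (Z = 3) at n = 13:
E_13 = -13.6057 × 3² / 13²
E_13 = -13.6057 × 9 / 169
E_13 = -122.4513 / 169
E_13 = -0.724564 eV

The energy is 9 times more negative than hydrogen at the same n due to the stronger nuclear charge.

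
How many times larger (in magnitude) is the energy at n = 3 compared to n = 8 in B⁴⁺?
7.11

Using E_n = -13.6057 Z² / n² eV with Z = 5:

E_3 = -13.6057 × 5² / 3² = -340.1425 / 9 = -37.79361111 eV
E_8 = -13.6057 × 5² / 8² = -340.1425 / 64 = -5.31472656 eV

The ratio is:
E_3/E_8 = (-37.79361111) / (-5.31472656)
E_3/E_8 = (-340.1425/9) / (-340.1425/64)
E_3/E_8 = 64/9
E_3/E_8 = 7.11
(Note: the Z² factors cancel in the ratio.)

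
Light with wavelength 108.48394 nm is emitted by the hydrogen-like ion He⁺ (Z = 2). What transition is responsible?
n = 5 → n = 2

First, find the photon energy from the wavelength (hc = 1239.84 eV·nm):
E = hc/λ = 1239.84 eV·nm / 108.48394 nm = 11.428788 eV

The energy levels of He⁺ satisfy E_n = -13.6057 × 2² / n² eV, so an emission n_i → n_f releases
ΔE = 13.6057 × 2² × (1/n_f² − 1/n_i²) eV.

Setting ΔE equal to the photon energy:
1/n_f² − 1/n_i² = 11.428788 / (13.6057 × 2²) = 0.21000000

Since 1/n_i² must be positive, we need 1/n_f² > 0.21000000, i.e. n_f ≤ 2. For each allowed n_f, solve n_i = (1/n_f² − 0.21000000)^(−1/2) and check whether it is a whole number:
  n_f = 1: 1/n_i² = 1.00000000 − 0.21000000 = 0.79000000 → n_i = 1.125  (not an integer) ✗
  n_f = 2: 1/n_i² = 0.25000000 − 0.21000000 = 0.04000000 → n_i = 5.000  → integer, n_i = 5 ✓

Only n_f = 2 gives an integer upper level, n_i = 5.

The transition is from n = 5 to n = 2 (emission).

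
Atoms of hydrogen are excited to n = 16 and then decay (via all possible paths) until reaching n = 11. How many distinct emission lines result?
15

The electron can occupy levels n = 11, 12, ..., 16 during de-excitation — that is m = 16 - 11 + 1 = 6 distinct levels.

The number of distinct spectral lines equals the number of ways to choose 2 of these m levels (each pair gives one possible emission transition):

Number of lines = m(m-1)/2 = 6×5/2 = 15

These correspond to all possible transitions between the 6 levels:
16 → 15, 16 → 14, 16 → 13, 16 → 12, 16 → 11, 15 → 14, 15 → 13, 15 → 12...

Each transition produces a photon with a unique energy (and thus wavelength). This count does not depend on Z.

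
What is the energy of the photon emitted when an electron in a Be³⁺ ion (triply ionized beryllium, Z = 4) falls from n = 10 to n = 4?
11.428788 eV

The energy levels are E_n = -13.6057 Z² eV / n².

Energy at n = 10: E_10 = -13.6057 × 4² / 10² = -2.176912000 eV
Energy at n = 4: E_4 = -13.6057 × 4² / 4² = -13.605700000 eV

For emission (electron falling to lower state), the photon energy is:
E_photon = E_10 - E_4 = |-2.176912000 - (-13.605700000)|
E_photon = 11.428788 eV

This energy is carried away by the emitted photon.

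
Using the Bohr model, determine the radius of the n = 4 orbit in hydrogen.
0.8467 nm (or 8.4668 Å)

The Bohr radius formula is:
r_n = n² a₀ / Z

where a₀ = 0.0529177 nm is the Bohr radius.

For H (Z = 1) at n = 4:
r_4 = 4² × 0.0529177 nm / 1
r_4 = 16 × 0.0529177 nm / 1
r_4 = 0.84668 nm / 1
r_4 = 0.8467 nm

The electron orbits at approximately 0.8467 nm from the nucleus.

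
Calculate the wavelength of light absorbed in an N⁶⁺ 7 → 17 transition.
109.731510 nm

First, find the transition energy using E_n = -13.6057 Z² / n² eV:
E_7 = -13.6057 × 7² / 7² = -13.605700000 eV
E_17 = -13.6057 × 7² / 17² = -2.306848789 eV

Photon energy: |ΔE| = |E_17 - E_7| = 11.298851211 eV

Convert to wavelength using E = hc/λ with hc = 1239.84 eV·nm:
λ = hc/E = 1239.84 eV·nm / 11.298851211 eV
λ = 109.731510 nm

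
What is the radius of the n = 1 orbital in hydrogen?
0.05292 nm (or 0.52918 Å)

The Bohr radius formula is:
r_n = n² a₀ / Z

where a₀ = 0.05291772 nm is the Bohr radius.

For H (Z = 1) at n = 1:
r_1 = 1² × 0.05291772 nm / 1
r_1 = 1 × 0.05291772 nm / 1
r_1 = 0.052918 nm / 1
r_1 = 0.05292 nm

The electron orbits at approximately 0.05292 nm from the nucleus.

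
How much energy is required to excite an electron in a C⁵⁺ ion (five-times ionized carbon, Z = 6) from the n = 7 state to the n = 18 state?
8.48 eV

The energy levels of a hydrogen-like atom are E_n = -13.6057 Z² eV / n².

Energy at n = 7: E_7 = -13.6057 × 6² / 7² = -9.99602 eV
Energy at n = 18: E_18 = -13.6057 × 6² / 18² = -1.51174 eV

The excitation energy is the difference:
ΔE = E_18 - E_7
ΔE = -1.51174 - (-9.99602)
ΔE = 8.48 eV

Since this is positive, energy must be absorbed (photon absorption).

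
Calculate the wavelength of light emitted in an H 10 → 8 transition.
16200.2690 nm

First, find the transition energy using E_n = -13.6057 / n² eV:
E_10 = -13.6057 / 10² = -0.136057000000 eV
E_8 = -13.6057 / 8² = -0.212589062500 eV

Photon energy: |ΔE| = |E_8 - E_10| = 0.076532062500 eV

Convert to wavelength using E = hc/λ with hc = 1239.84 eV·nm:
λ = hc/E = 1239.84 eV·nm / 0.076532062500 eV
λ = 16200.2690 nm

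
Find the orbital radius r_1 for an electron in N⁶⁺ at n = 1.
0.00756 nm (or 0.07560 Å)

The Bohr radius formula is:
r_n = n² a₀ / Z

where a₀ = 0.05291772 nm is the Bohr radius.

For N⁶⁺ (Z = 7) at n = 1:
r_1 = 1² × 0.05291772 nm / 7
r_1 = 1 × 0.05291772 nm / 7
r_1 = 0.052918 nm / 7
r_1 = 0.00756 nm

The electron orbits at approximately 0.00756 nm from the nucleus.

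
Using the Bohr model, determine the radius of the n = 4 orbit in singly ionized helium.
0.4233 nm (or 4.2334 Å)

The Bohr radius formula is:
r_n = n² a₀ / Z

where a₀ = 0.0529177 nm is the Bohr radius.

For He⁺ (Z = 2) at n = 4:
r_4 = 4² × 0.0529177 nm / 2
r_4 = 16 × 0.0529177 nm / 2
r_4 = 0.84668 nm / 2
r_4 = 0.4233 nm

The electron orbits at approximately 0.4233 nm from the nucleus.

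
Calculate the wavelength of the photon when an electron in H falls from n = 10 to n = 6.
5125.87 nm

First, find the transition energy using E_n = -13.6057 / n² eV:
E_10 = -13.6057 / 10² = -0.13605700 eV
E_6 = -13.6057 / 6² = -0.37793611 eV

Photon energy: |ΔE| = |E_6 - E_10| = 0.24187911 eV

Convert to wavelength using E = hc/λ with hc = 1239.84 eV·nm:
λ = hc/E = 1239.84 eV·nm / 0.24187911 eV
λ = 5125.87 nm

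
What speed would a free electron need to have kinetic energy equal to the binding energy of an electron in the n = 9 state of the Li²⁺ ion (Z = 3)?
7.2923e+05 m/s (or 0.243245% of c)

The binding energy at n = 9 for Li²⁺ is:
E_9 = -13.6057 × 3²/9² = -1.51174444 eV
|E_9| = 1.51174444 eV

Convert to Joules:
KE = 1.51174444 eV × (1.602177 × 10⁻¹⁹ J/eV) = 2.422082e-19 J

Using KE = ½mv²:
v = √(2·KE/m_e)
v = √(2 × 2.422082e-19 J / 9.10938 × 10⁻³¹ kg)
v = 7.2923e+05 m/s

This is approximately 0.243245% the speed of light.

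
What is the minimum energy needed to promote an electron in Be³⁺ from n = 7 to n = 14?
3.332 eV

The energy levels of a hydrogen-like atom are E_n = -13.6057 Z² eV / n².

Energy at n = 7: E_7 = -13.6057 × 4² / 7² = -4.442678 eV
Energy at n = 14: E_14 = -13.6057 × 4² / 14² = -1.110669 eV

The excitation energy is the difference:
ΔE = E_14 - E_7
ΔE = -1.110669 - (-4.442678)
ΔE = 3.332 eV

Since this is positive, energy must be absorbed (photon absorption).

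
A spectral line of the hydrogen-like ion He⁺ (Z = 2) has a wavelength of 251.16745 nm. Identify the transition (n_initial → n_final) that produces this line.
n = 7 → n = 3

First, find the photon energy from the wavelength (hc = 1239.84 eV·nm):
E = hc/λ = 1239.84 eV·nm / 251.16745 nm = 4.9363084 eV

The energy levels of He⁺ satisfy E_n = -13.6057 × 2² / n² eV, so an emission n_i → n_f releases
ΔE = 13.6057 × 2² × (1/n_f² − 1/n_i²) eV.

Setting ΔE equal to the photon energy:
1/n_f² − 1/n_i² = 4.9363084 / (13.6057 × 2²) = 0.090702948

Since 1/n_i² must be positive, we need 1/n_f² > 0.090702948, i.e. n_f ≤ 3. For each allowed n_f, solve n_i = (1/n_f² − 0.090702948)^(−1/2) and check whether it is a whole number:
  n_f = 1: 1/n_i² = 1.000000000 − 0.090702948 = 0.909297052 → n_i = 1.049  (not an integer) ✗
  n_f = 2: 1/n_i² = 0.250000000 − 0.090702948 = 0.159297052 → n_i = 2.506  (not an integer) ✗
  n_f = 3: 1/n_i² = 0.111111111 − 0.090702948 = 0.020408163 → n_i = 7.000  → integer, n_i = 7 ✓

Only n_f = 3 gives an integer upper level, n_i = 7.

The transition is from n = 7 to n = 3 (emission).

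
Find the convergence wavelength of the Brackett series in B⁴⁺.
58.32 nm

The series limit corresponds to the transition from n = ∞ to n = 4.
This is the highest energy (shortest wavelength) transition in the Brackett series.

E_∞ = 0 eV
E_4 = -13.6057 × 5² / 4² = -21.2589 eV

Energy at series limit:
ΔE = E_∞ - E_4 = 0 - (-21.2589) = 21.2589 eV
λ = hc/E = 1239.84 eV·nm / 21.2589 eV = 58.32 nm

This energy equals the ionization energy from the n = 4 state of B⁴⁺.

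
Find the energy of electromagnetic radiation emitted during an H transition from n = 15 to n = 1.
13.5452 eV

The energy levels are E_n = -13.6057 eV / n².

Energy at n = 15: E_15 = -13.6057 / 15² = -0.0604698 eV
Energy at n = 1: E_1 = -13.6057 / 1² = -13.6057000 eV

For emission (electron falling to lower state), the photon energy is:
E_photon = E_15 - E_1 = |-0.0604698 - (-13.6057000)|
E_photon = 13.5452 eV

This energy is carried away by the emitted photon.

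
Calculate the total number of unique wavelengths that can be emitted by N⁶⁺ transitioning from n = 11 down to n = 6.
15

The electron can occupy levels n = 6, 7, ..., 11 during de-excitation — that is m = 11 - 6 + 1 = 6 distinct levels.

The number of distinct spectral lines equals the number of ways to choose 2 of these m levels (each pair gives one possible emission transition):

Number of lines = m(m-1)/2 = 6×5/2 = 15

These correspond to all possible transitions between the 6 levels:
11 → 10, 11 → 9, 11 → 8, 11 → 7, 11 → 6, 10 → 9, 10 → 8, 10 → 7...

Each transition produces a photon with a unique energy (and thus wavelength). This count does not depend on Z.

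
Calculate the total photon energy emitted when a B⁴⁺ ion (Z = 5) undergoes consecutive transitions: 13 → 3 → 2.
83.02295 eV

The energy levels of B⁴⁺ are E_n = -13.6057 × 5² / n² eV.

First transition (13 → 3):
ΔE₁ = |E_3 - E_13|
ΔE₁ = |-37.79361111111 - (-2.01267751479)| = 35.78093360 eV

Second transition (3 → 2):
ΔE₂ = |E_2 - E_3|
ΔE₂ = |-85.03562500000 - (-37.79361111111)| = 47.24201389 eV

Total energy released:
E_total = ΔE₁ + ΔE₂ = 35.78093360 + 47.24201389 = 83.02295 eV

Note: This equals the direct transition 13 → 2: 83.02295 eV ✓
Energy is conserved regardless of the path taken.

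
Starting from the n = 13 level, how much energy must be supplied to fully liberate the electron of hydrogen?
0.081 eV

The ionization energy is the energy needed to remove the electron completely (n → ∞).

For hydrogen, E_n = -13.6057 eV / n².

At n = 13: E_13 = -13.6057 / 13² = -0.080507 eV
At n = ∞: E_∞ = 0 eV

Ionization energy = E_∞ - E_13 = 0 - (-0.080507) = 0.080507 eV
Ionization energy ≈ 0.081 eV

This is also called the binding energy of the electron in state n = 13.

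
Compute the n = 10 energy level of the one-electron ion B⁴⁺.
-3.401 eV

For hydrogen-like ions, the energy levels scale with Z²:
E_n = -13.6057 Z² / n² eV

For B⁴⁺ (Z = 5) at n = 10:
E_10 = -13.6057 × 5² / 10²
E_10 = -13.6057 × 25 / 100
E_10 = -340.1425 / 100
E_10 = -3.401 eV

The energy is 25 times more negative than hydrogen at the same n due to the stronger nuclear charge.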